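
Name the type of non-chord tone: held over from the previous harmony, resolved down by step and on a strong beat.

Suspension.

Approach: by preparation — the pitch is first a chord tone, then held (tied or repeated) while the harmony changes under it. Departure: down by step. Metric position: strong.
A prepared dissonance that resolves downward by step — a suspension. (The same figure resolving upward would be a retardation.)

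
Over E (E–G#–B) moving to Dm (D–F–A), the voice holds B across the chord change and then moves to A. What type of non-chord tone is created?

The harmony at that moment is D minor triad (D, F, A); B is not a chord tone.
It is held over (the same pitch as the preceding B) and left by step down to A.
Held over from the previous chord and resolving down by step — a suspension.

B is a suspension.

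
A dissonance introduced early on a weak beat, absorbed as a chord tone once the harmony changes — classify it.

Approach: ahead of the chord change (typically by step), so it is dissonant against the current harmony. Departure: none — the same pitch is restated or held and is a chord tone of the new harmony.
Dissonant first, consonant once the harmony catches up: the note simply arrives early — an anticipation. (The reverse timing, consonant first and dissonant after the change, would be a suspension or retardation.)

Anticipation.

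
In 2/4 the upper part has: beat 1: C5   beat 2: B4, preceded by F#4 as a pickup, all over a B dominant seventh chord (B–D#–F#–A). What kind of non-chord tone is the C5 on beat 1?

The harmony at that moment is B dominant seventh chord (B, D#, F#, A); C5 is not a chord tone.
It is approached by leap up from F#4 and left by step down to B4.
Leap in, step out, metrically accented — an appoggiatura.

Appoggiatura.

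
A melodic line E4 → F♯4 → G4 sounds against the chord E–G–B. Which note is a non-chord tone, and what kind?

F♯4 is a passing tone.

The harmony at that moment is E minor triad (E, G, B); F♯4 is not a chord tone.
It is approached by step up from E4 and left by step up to G4.
Step in, step out in the same direction — a passing tone.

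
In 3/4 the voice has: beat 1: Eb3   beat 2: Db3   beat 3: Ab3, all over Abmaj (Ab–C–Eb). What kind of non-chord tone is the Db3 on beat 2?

Escape tone.

The harmony at that moment is Ab major triad (Ab, C, Eb); Db3 is not a chord tone.
It is approached by step down from Eb3 and left by leap up to Ab3.
Step in, leap out, on a weak beat — an escape tone.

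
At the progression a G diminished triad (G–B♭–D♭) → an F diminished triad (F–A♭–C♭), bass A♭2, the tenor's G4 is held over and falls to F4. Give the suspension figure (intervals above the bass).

7–6 suspension.

At the second chord the bass is A♭2. The suspended G4 lies a seventh above the bass; after resolving down by step to F4, the interval above the bass becomes a sixth.
Suspension figures are named by those two intervals: 7–6.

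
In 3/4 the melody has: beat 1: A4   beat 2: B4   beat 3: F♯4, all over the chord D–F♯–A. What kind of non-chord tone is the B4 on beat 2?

The harmony at that moment is D major triad (D, F♯, A); B4 is not a chord tone.
It is approached by step up from A4 and left by leap down to F♯4.
Step in, leap out, on a weak beat — an escape tone.

Escape tone.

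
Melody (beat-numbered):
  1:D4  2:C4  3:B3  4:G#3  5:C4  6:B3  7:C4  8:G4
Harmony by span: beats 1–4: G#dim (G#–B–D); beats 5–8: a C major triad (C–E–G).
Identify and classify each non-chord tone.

The harmony at that moment is G# diminished triad (G#, B, D); C4 is not a chord tone.
It is approached by step down from D4 and left by step down to B3.
Step in, step out in the same direction — a passing tone.
The harmony at that moment is C major triad (C, E, G); B3 is not a chord tone.
It is approached by step down from C4 and left by step up to C4.
Step away and step back to the same note — a neighbor tone (lower neighbor).

C4 (beat 2) — passing tone; B3 (beat 6) — neighbor tone.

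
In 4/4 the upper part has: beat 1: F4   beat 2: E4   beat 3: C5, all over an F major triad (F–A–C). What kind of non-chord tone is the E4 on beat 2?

Escape tone.

The harmony at that moment is F major triad (F, A, C); E4 is not a chord tone.
It is approached by step down from F4 and left by leap up to C5.
Step in, leap out, on a weak beat — an escape tone.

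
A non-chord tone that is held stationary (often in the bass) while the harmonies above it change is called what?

Pedal tone.

Approach: none. Departure: none — a single pitch is sustained while the chords change around it, passing through harmonies that do not contain it.
No melodic motion at all; the dissonance is created entirely by the moving harmonies against the stationary note — a pedal tone (pedal point).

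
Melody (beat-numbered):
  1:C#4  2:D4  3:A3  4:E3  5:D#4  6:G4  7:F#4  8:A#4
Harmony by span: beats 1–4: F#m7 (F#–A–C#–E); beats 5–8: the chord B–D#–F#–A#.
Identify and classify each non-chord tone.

D4 (beat 2) — escape tone; G4 (beat 6) — appoggiatura.

The harmony at that moment is F# minor seventh chord (F#, A, C#, E); D4 is not a chord tone.
It is approached by step up from C#4 and left by leap down to A3.
Step in, leap out — an escape tone.
The harmony at that moment is B major seventh chord (B, D#, F#, A#); G4 is not a chord tone.
It is approached by leap up from D#4 and left by step down to F#4.
Leap in, step out — an appoggiatura.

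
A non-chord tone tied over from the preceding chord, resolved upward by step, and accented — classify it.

Retardation.

Approach: by preparation — the pitch is first a chord tone, then held (tied or repeated) while the harmony changes under it. Departure: up by step. Metric position: strong.
A prepared dissonance that resolves upward by step — a retardation. (The same figure resolving downward would be a suspension.)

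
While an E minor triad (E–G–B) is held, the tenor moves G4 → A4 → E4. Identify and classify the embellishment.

The harmony at that moment is E minor triad (E, G, B); A4 is not a chord tone.
It is approached by step up from G4 and left by leap down to E4.
Step in, leap out — an escape tone.

A4 is an escape tone.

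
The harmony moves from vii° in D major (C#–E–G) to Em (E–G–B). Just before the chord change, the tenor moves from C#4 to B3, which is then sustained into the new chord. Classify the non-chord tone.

The harmony at that moment is C# diminished triad (C#, E, G); B3 is not a chord tone.
It is approached by step down from C#4 and then sustained as the same pitch into the next harmony.
Arriving early and becoming a chord tone when the harmony changes — an anticipation.

B3 is an anticipation.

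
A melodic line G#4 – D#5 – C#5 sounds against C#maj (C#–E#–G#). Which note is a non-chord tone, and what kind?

D#5 is an appoggiatura.

The harmony at that moment is C# major triad (C#, E#, G#); D#5 is not a chord tone.
It is approached by leap up from G#4 and left by step down to C#5.
Leap in, step out — an appoggiatura.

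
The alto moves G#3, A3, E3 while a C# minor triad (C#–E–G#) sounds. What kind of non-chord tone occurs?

A3 is an escape tone.

The harmony at that moment is C# minor triad (C#, E, G#); A3 is not a chord tone.
It is approached by step up from G#3 and left by leap down to E3.
Step in, leap out — an escape tone.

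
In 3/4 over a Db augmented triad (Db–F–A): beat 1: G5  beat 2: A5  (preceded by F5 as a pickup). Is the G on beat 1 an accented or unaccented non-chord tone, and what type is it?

Accented passing tone.

The harmony at that moment is Db augmented triad (Db, F, A); G5 is not a chord tone.
It is approached by step up from F5 and left by step up to A5.
Step in, step out in the same direction — a passing tone.
It falls on the downbeat, so it is accented.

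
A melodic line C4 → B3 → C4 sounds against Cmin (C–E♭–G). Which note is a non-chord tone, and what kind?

B3 is a neighbor tone.

The harmony at that moment is C minor triad (C, E♭, G); B3 is not a chord tone.
It is approached by step down from C4 and left by step up to C4.
Step away and step back to the same note — a neighbor tone (lower neighbor).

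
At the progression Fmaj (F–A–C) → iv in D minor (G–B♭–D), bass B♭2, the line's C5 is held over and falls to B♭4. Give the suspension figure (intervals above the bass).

At the second chord the bass is B♭2. The suspended C5 lies a ninth above the bass; after resolving down by step to B♭4, the interval above the bass becomes an octave.
Suspension figures are named by those two intervals: 9–8.

9–8 suspension.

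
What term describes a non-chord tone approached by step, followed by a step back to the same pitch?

Neighbor tone.

Approach: by step. Departure: by step in the opposite direction, back to the starting pitch.
Stepwise on both sides but reversing to return to the same chord tone — a neighbor tone. (Had it continued onward in the same direction it would be a passing tone instead.)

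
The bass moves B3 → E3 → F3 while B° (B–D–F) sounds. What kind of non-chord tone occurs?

The harmony at that moment is B diminished triad (B, D, F); E3 is not a chord tone.
It is approached by leap down from B3 and left by step up to F3.
Leap in, step out — an appoggiatura.

E3 is an appoggiatura.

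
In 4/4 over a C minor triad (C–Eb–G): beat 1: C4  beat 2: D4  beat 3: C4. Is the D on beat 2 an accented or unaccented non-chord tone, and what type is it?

Unaccented neighbor tone.

The harmony at that moment is C minor triad (C, Eb, G); D4 is not a chord tone.
It is approached by step up from C4 and left by step down to C4.
Step away and step back to the same note — a neighbor tone (upper neighbor).
It falls on a weak beat, so it is unaccented.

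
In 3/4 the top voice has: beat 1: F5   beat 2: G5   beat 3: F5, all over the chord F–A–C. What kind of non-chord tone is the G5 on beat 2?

Upper neighbor tone.

The harmony at that moment is F major triad (F, A, C); G5 is not a chord tone.
It is approached by step up from F5 and left by step down to F5.
Step away and step back to the same note — a neighbor tone (upper neighbor).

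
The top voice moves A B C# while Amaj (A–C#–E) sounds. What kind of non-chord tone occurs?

The harmony at that moment is A major triad (A, C#, E); B is not a chord tone.
It is approached by step up from A and left by step up to C#.
Step in, step out in the same direction — a passing tone.

B is a passing tone.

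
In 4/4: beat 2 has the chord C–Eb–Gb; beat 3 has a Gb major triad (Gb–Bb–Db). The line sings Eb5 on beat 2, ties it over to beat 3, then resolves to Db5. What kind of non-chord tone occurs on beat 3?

Suspension.

The harmony at that moment is Gb major triad (Gb, Bb, Db); Eb5 is not a chord tone.
It is held over (the same pitch as the preceding Eb5) and left by step down to Db5.
Held over from the previous chord and resolving down by step — a suspension.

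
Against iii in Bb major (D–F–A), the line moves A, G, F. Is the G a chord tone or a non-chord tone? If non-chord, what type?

The harmony at that moment is D minor triad (D, F, A); G is not a chord tone.
It is approached by step down from A and left by step down to F.
Step in, step out in the same direction — a passing tone.

Non-chord tone — a passing tone.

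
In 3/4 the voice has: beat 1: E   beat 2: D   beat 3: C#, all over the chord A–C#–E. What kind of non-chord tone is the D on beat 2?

Passing tone.

The harmony at that moment is A major triad (A, C#, E); D is not a chord tone.
It is approached by step down from E and left by step down to C#.
Step in, step out in the same direction — a passing tone.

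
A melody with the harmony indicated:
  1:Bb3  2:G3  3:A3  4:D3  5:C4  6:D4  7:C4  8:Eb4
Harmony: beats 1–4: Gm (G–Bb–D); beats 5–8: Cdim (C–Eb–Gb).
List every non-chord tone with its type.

The harmony at that moment is G minor triad (G, Bb, D); A3 is not a chord tone.
It is approached by step up from G3 and left by leap down to D3.
Step in, leap out — an escape tone.
The harmony at that moment is C diminished triad (C, Eb, Gb); D4 is not a chord tone.
It is approached by step up from C4 and left by step down to C4.
Step away and step back to the same note — a neighbor tone (upper neighbor).

A3 (beat 3) — escape tone; D4 (beat 6) — neighbor tone.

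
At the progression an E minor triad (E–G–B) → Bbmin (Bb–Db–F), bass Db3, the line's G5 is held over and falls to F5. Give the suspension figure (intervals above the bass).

At the second chord the bass is Db3. The suspended G5 lies a fourth above the bass; after resolving down by step to F5, the interval above the bass becomes a third.
Suspension figures are named by those two intervals: 4–3.

4–3 suspension.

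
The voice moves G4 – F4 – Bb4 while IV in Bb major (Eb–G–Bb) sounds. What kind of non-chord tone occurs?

The harmony at that moment is Eb major triad (Eb, G, Bb); F4 is not a chord tone.
It is approached by step down from G4 and left by leap up to Bb4.
Step in, leap out — an escape tone.

F4 is an escape tone.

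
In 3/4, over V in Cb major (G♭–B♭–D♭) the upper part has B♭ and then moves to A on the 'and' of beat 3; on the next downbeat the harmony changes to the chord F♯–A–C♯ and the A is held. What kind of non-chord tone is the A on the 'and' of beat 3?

Anticipation.

The harmony at that moment is G♭ major triad (G♭, B♭, D♭); A is not a chord tone.
It is approached by step down from B♭ and then sustained as the same pitch into the next harmony.
Arriving early and becoming a chord tone when the harmony changes — an anticipation.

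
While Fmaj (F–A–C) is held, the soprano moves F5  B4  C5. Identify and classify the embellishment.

The harmony at that moment is F major triad (F, A, C); B4 is not a chord tone.
It is approached by leap down from F5 and left by step up to C5.
Leap in, step out — an appoggiatura.

B4 is an appoggiatura.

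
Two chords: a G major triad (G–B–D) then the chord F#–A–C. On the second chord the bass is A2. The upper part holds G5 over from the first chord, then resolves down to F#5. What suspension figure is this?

At the second chord the bass is A2. The suspended G5 lies a seventh above the bass; after resolving down by step to F#5, the interval above the bass becomes a sixth.
Suspension figures are named by those two intervals: 7–6.

7–6 suspension.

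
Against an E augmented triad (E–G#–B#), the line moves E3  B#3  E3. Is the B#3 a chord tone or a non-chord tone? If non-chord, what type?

E augmented triad contains E, G#, B#; B# is the fifth, so it is a chord tone.

Chord tone (the fifth of E augmented triad).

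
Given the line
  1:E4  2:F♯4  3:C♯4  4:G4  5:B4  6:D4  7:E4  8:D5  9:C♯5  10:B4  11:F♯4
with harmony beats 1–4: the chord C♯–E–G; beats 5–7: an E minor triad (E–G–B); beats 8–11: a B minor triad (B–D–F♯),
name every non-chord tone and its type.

The harmony at that moment is C♯ diminished triad (C♯, E, G); F♯4 is not a chord tone.
It is approached by step up from E4 and left by leap down to C♯4.
Step in, leap out — an escape tone.
The harmony at that moment is E minor triad (E, G, B); D4 is not a chord tone.
It is approached by leap down from B4 and left by step up to E4.
Leap in, step out — an appoggiatura.
The harmony at that moment is B minor triad (B, D, F♯); C♯5 is not a chord tone.
It is approached by step down from D5 and left by step down to B4.
Step in, step out in the same direction — a passing tone.

F♯4 (beat 2) — escape tone; D4 (beat 6) — appoggiatura; C♯5 (beat 9) — passing tone.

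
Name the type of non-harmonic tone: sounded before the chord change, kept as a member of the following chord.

Approach: ahead of the chord change (typically by step), so it is dissonant against the current harmony. Departure: none — the same pitch is restated or held and is a chord tone of the new harmony.
Dissonant first, consonant once the harmony catches up: the note simply arrives early — an anticipation. (The reverse timing, consonant first and dissonant after the change, would be a suspension or retardation.)

Anticipation.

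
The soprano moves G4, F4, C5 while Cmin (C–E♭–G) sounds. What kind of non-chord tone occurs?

The harmony at that moment is C minor triad (C, E♭, G); F4 is not a chord tone.
It is approached by step down from G4 and left by leap up to C5.
Step in, leap out — an escape tone.

F4 is an escape tone.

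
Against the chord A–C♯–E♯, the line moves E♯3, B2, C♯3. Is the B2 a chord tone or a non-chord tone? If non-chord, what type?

Non-chord tone — an appoggiatura.

The harmony at that moment is A augmented triad (A, C♯, E♯); B2 is not a chord tone.
It is approached by leap down from E♯3 and left by step up to C♯3.
Leap in, step out — an appoggiatura.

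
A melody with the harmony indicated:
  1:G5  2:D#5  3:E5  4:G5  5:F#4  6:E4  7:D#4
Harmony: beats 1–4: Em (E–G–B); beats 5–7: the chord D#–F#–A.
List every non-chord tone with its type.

The harmony at that moment is E minor triad (E, G, B); D#5 is not a chord tone.
It is approached by leap down from G5 and left by step up to E5.
Leap in, step out — an appoggiatura.
The harmony at that moment is D# diminished triad (D#, F#, A); E4 is not a chord tone.
It is approached by step down from F#4 and left by step down to D#4.
Step in, step out in the same direction — a passing tone.

D#5 (beat 2) — appoggiatura; E4 (beat 6) — passing tone.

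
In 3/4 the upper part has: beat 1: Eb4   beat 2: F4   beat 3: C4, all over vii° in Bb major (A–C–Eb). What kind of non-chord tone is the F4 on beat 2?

The harmony at that moment is A diminished triad (A, C, Eb); F4 is not a chord tone.
It is approached by step up from Eb4 and left by leap down to C4.
Step in, leap out, on a weak beat — an escape tone.

Escape tone.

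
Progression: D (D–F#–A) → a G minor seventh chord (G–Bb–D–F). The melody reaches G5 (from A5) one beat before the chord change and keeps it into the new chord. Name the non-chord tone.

G5 is an anticipation.

The harmony at that moment is D major triad (D, F#, A); G5 is not a chord tone.
It is approached by step down from A5 and then sustained as the same pitch into the next harmony.
Arriving early and becoming a chord tone when the harmony changes — an anticipation.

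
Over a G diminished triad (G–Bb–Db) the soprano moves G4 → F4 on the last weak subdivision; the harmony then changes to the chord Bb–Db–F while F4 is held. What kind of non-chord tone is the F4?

F4 is an anticipation.

The harmony at that moment is G diminished triad (G, Bb, Db); F4 is not a chord tone.
It is approached by step down from G4 and then sustained as the same pitch into the next harmony.
Arriving early and becoming a chord tone when the harmony changes — an anticipation.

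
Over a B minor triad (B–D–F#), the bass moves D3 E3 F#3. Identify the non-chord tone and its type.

The harmony at that moment is B minor triad (B, D, F#); E3 is not a chord tone.
It is approached by step up from D3 and left by step up to F#3.
Step in, step out in the same direction — a passing tone.

E3 is a passing tone.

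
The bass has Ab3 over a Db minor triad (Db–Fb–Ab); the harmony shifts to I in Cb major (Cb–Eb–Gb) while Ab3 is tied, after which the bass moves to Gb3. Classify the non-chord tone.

The harmony at that moment is Cb major triad (Cb, Eb, Gb); Ab3 is not a chord tone.
It is held over (the same pitch as the preceding Ab3) and left by step down to Gb3.
Held over from the previous chord and resolving down by step — a suspension.

Ab3 is a suspension.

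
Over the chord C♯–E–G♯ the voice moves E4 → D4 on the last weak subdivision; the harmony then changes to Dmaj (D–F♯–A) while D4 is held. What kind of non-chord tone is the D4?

The harmony at that moment is C♯ minor triad (C♯, E, G♯); D4 is not a chord tone.
It is approached by step down from E4 and then sustained as the same pitch into the next harmony.
Arriving early and becoming a chord tone when the harmony changes — an anticipation.

D4 is an anticipation.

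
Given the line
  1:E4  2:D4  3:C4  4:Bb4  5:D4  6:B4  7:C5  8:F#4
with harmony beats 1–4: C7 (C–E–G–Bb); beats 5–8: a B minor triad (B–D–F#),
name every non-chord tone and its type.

D4 (beat 2) — passing tone; C5 (beat 7) — escape tone.

The harmony at that moment is C dominant seventh chord (C, E, G, Bb); D4 is not a chord tone.
It is approached by step down from E4 and left by step down to C4.
Step in, step out in the same direction — a passing tone.
The harmony at that moment is B minor triad (B, D, F#); C5 is not a chord tone.
It is approached by step up from B4 and left by leap down to F#4.
Step in, leap out — an escape tone.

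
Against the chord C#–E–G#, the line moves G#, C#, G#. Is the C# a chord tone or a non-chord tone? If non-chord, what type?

C# minor triad contains C#, E, G#; C# is the root, so it is a chord tone.

Chord tone (the root of C# minor triad).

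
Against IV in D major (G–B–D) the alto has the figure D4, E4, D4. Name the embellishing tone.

E4 is a neighbor tone.

The harmony at that moment is G major triad (G, B, D); E4 is not a chord tone.
It is approached by step up from D4 and left by step down to D4.
Step away and step back to the same note — a neighbor tone (upper neighbor).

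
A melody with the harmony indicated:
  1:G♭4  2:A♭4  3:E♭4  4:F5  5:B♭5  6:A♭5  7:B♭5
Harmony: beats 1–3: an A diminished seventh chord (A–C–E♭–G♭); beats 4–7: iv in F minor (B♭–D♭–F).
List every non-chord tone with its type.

A♭4 (beat 2) — escape tone; A♭5 (beat 6) — neighbor tone.

The harmony at that moment is A diminished seventh chord (A, C, E♭, G♭); A♭4 is not a chord tone.
It is approached by step up from G♭4 and left by leap down to E♭4.
Step in, leap out — an escape tone.
The harmony at that moment is B♭ minor triad (B♭, D♭, F); A♭5 is not a chord tone.
It is approached by step down from B♭5 and left by step up to B♭5.
Step away and step back to the same note — a neighbor tone (lower neighbor).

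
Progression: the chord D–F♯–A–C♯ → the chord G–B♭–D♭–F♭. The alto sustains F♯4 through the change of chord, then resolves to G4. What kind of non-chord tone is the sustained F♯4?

F♯4 is a retardation.

The harmony at that moment is G diminished seventh chord (G, B♭, D♭, F♭); F♯4 is not a chord tone.
It is held over (the same pitch as the preceding F♯4) and left by step up to G4.
Held over from the previous chord and resolving up by step — a retardation.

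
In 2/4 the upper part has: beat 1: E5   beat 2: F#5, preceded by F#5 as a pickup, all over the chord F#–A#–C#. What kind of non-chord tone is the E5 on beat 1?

The harmony at that moment is F# major triad (F#, A#, C#); E5 is not a chord tone.
It is approached by step down from F#5 and left by step up to F#5.
Step away and step back to the same note — a neighbor tone (lower neighbor).

Lower neighbor tone.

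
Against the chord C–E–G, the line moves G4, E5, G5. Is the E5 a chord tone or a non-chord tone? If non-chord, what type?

Chord tone (the third of C major triad).

C major triad contains C, E, G; E is the third, so it is a chord tone.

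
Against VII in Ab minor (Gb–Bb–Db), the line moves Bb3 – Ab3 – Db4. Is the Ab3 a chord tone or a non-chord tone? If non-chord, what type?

Non-chord tone — an escape tone.

The harmony at that moment is Gb major triad (Gb, Bb, Db); Ab3 is not a chord tone.
It is approached by step down from Bb3 and left by leap up to Db4.
Step in, leap out — an escape tone.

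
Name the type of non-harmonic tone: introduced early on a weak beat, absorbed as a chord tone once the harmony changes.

Anticipation.

Approach: ahead of the chord change (typically by step), so it is dissonant against the current harmony. Departure: none — the same pitch is restated or held and is a chord tone of the new harmony.
Dissonant first, consonant once the harmony catches up: the note simply arrives early — an anticipation. (The reverse timing, consonant first and dissonant after the change, would be a suspension or retardation.)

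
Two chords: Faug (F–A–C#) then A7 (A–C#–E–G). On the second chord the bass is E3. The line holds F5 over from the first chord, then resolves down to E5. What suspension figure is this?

9–8 suspension.

At the second chord the bass is E3. The suspended F5 lies a ninth above the bass; after resolving down by step to E5, the interval above the bass becomes an octave.
Suspension figures are named by those two intervals: 9–8.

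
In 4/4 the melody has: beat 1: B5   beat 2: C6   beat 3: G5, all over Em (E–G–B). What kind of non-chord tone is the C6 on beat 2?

The harmony at that moment is E minor triad (E, G, B); C6 is not a chord tone.
It is approached by step up from B5 and left by leap down to G5.
Step in, leap out, on a weak beat — an escape tone.

Escape tone.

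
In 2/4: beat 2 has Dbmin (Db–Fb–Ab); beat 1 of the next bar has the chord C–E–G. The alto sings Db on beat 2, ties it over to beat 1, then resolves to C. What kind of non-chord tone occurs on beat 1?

Suspension.

The harmony at that moment is C major triad (C, E, G); Db is not a chord tone.
It is held over (the same pitch as the preceding Db) and left by step down to C.
Held over from the previous chord and resolving down by step — a suspension.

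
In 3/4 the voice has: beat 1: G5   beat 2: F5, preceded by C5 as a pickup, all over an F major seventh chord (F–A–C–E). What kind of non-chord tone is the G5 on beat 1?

Appoggiatura.

The harmony at that moment is F major seventh chord (F, A, C, E); G5 is not a chord tone.
It is approached by leap up from C5 and left by step down to F5.
Leap in, step out, metrically accented — an appoggiatura.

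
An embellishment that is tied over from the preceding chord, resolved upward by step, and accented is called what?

Approach: by preparation — the pitch is first a chord tone, then held (tied or repeated) while the harmony changes under it. Departure: up by step. Metric position: strong.
A prepared dissonance that resolves upward by step — a retardation. (The same figure resolving downward would be a suspension.)

Retardation.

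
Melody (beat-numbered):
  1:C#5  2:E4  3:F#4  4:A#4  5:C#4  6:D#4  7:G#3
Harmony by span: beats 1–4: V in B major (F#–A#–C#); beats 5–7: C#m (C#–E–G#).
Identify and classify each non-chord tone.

E4 (beat 2) — appoggiatura; D#4 (beat 6) — escape tone.

The harmony at that moment is F# major triad (F#, A#, C#); E4 is not a chord tone.
It is approached by leap down from C#5 and left by step up to F#4.
Leap in, step out — an appoggiatura.
The harmony at that moment is C# minor triad (C#, E, G#); D#4 is not a chord tone.
It is approached by step up from C#4 and left by leap down to G#3.
Step in, leap out — an escape tone.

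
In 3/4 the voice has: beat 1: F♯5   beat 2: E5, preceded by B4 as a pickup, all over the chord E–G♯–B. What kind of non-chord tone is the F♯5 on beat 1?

Appoggiatura.

The harmony at that moment is E major triad (E, G♯, B); F♯5 is not a chord tone.
It is approached by leap up from B4 and left by step down to E5.
Leap in, step out, metrically accented — an appoggiatura.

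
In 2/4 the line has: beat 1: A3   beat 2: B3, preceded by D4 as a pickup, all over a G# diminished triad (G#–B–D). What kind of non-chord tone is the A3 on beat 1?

Appoggiatura.

The harmony at that moment is G# diminished triad (G#, B, D); A3 is not a chord tone.
It is approached by leap down from D4 and left by step up to B3.
Leap in, step out, metrically accented — an appoggiatura.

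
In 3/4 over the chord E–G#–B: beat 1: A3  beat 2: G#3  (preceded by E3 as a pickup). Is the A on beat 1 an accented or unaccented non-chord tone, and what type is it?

Accented appoggiatura.

The harmony at that moment is E major triad (E, G#, B); A3 is not a chord tone.
It is approached by leap up from E3 and left by step down to G#3.
Leap in, step out — an appoggiatura.
It falls on the downbeat, so it is accented.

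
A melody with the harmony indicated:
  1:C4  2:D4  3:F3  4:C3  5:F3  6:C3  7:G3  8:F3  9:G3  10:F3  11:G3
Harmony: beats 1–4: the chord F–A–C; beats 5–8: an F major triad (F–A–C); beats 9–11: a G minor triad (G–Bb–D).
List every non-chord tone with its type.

D4 (beat 2) — escape tone; G3 (beat 7) — appoggiatura; F3 (beat 10) — neighbor tone.

The harmony at that moment is F major triad (F, A, C); D4 is not a chord tone.
It is approached by step up from C4 and left by leap down to F3.
Step in, leap out — an escape tone.
The harmony at that moment is F major triad (F, A, C); G3 is not a chord tone.
It is approached by leap up from C3 and left by step down to F3.
Leap in, step out — an appoggiatura.
The harmony at that moment is G minor triad (G, Bb, D); F3 is not a chord tone.
It is approached by step down from G3 and left by step up to G3.
Step away and step back to the same note — a neighbor tone (lower neighbor).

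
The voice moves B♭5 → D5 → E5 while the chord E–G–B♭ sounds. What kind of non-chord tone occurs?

The harmony at that moment is E diminished triad (E, G, B♭); D5 is not a chord tone.
It is approached by leap down from B♭5 and left by step up to E5.
Leap in, step out — an appoggiatura.

D5 is an appoggiatura.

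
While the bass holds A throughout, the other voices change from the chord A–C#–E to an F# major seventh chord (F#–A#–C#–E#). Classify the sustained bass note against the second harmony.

The harmony at that moment is F# major seventh chord (F#, A#, C#, E#); A is not a chord tone.
It is held over (the same pitch as the preceding A) and then sustained as the same pitch into the next harmony.
Sustained through a change of harmony — a pedal tone.

Pedal tone (pedal point).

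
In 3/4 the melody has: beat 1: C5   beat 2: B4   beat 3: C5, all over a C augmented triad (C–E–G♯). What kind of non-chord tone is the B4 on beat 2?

The harmony at that moment is C augmented triad (C, E, G♯); B4 is not a chord tone.
It is approached by step down from C5 and left by step up to C5.
Step away and step back to the same note — a neighbor tone (lower neighbor).

Lower neighbor tone.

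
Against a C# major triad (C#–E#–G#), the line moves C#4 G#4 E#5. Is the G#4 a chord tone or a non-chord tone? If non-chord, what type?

C# major triad contains C#, E#, G#; G# is the fifth, so it is a chord tone.

Chord tone (the fifth of C# major triad).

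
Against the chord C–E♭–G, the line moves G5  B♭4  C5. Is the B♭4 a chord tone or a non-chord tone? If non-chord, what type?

The harmony at that moment is C minor triad (C, E♭, G); B♭4 is not a chord tone.
It is approached by leap down from G5 and left by step up to C5.
Leap in, step out — an appoggiatura.

Non-chord tone — an appoggiatura.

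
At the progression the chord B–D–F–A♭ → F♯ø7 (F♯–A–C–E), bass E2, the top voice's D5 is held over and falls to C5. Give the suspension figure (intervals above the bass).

At the second chord the bass is E2. The suspended D5 lies a seventh above the bass; after resolving down by step to C5, the interval above the bass becomes a sixth.
Suspension figures are named by those two intervals: 7–6.

7–6 suspension.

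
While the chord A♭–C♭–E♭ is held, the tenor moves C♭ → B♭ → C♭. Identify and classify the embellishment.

B♭ is a neighbor tone.

The harmony at that moment is A♭ minor triad (A♭, C♭, E♭); B♭ is not a chord tone.
It is approached by step down from C♭ and left by step up to C♭.
Step away and step back to the same note — a neighbor tone (lower neighbor).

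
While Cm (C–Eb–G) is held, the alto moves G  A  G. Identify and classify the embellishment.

A is a neighbor tone.

The harmony at that moment is C minor triad (C, Eb, G); A is not a chord tone.
It is approached by step up from G and left by step down to G.
Step away and step back to the same note — a neighbor tone (upper neighbor).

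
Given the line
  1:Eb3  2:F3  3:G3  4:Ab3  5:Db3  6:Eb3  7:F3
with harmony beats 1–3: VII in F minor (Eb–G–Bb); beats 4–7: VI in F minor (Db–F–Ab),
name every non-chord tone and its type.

F3 (beat 2) — passing tone; Eb3 (beat 6) — passing tone.

The harmony at that moment is Eb major triad (Eb, G, Bb); F3 is not a chord tone.
It is approached by step up from Eb3 and left by step up to G3.
Step in, step out in the same direction — a passing tone.
The harmony at that moment is Db major triad (Db, F, Ab); Eb3 is not a chord tone.
It is approached by step up from Db3 and left by step up to F3.
Step in, step out in the same direction — a passing tone.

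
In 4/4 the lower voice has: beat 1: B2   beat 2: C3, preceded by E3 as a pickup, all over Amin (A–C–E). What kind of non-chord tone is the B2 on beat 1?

Appoggiatura.

The harmony at that moment is A minor triad (A, C, E); B2 is not a chord tone.
It is approached by leap down from E3 and left by step up to C3.
Leap in, step out, metrically accented — an appoggiatura.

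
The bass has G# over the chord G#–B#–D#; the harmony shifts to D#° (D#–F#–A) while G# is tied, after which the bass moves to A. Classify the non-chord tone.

G# is a retardation.

The harmony at that moment is D# diminished triad (D#, F#, A); G# is not a chord tone.
It is held over (the same pitch as the preceding G#) and left by step up to A.
Held over from the previous chord and resolving up by step — a retardation.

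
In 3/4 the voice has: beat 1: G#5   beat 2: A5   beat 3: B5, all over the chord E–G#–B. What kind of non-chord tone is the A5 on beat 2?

Passing tone.

The harmony at that moment is E major triad (E, G#, B); A5 is not a chord tone.
It is approached by step up from G#5 and left by step up to B5.
Step in, step out in the same direction — a passing tone.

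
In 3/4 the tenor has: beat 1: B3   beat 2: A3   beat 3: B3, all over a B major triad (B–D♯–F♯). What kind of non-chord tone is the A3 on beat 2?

Lower neighbor tone.

The harmony at that moment is B major triad (B, D♯, F♯); A3 is not a chord tone.
It is approached by step down from B3 and left by step up to B3.
Step away and step back to the same note — a neighbor tone (lower neighbor).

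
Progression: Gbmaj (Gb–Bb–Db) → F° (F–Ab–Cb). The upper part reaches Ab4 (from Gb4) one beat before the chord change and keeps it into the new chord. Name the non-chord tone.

The harmony at that moment is Gb major triad (Gb, Bb, Db); Ab4 is not a chord tone.
It is approached by step up from Gb4 and then sustained as the same pitch into the next harmony.
Arriving early and becoming a chord tone when the harmony changes — an anticipation.

Ab4 is an anticipation.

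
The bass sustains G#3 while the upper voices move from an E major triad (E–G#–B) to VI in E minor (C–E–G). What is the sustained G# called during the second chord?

Pedal tone (pedal point).

The harmony at that moment is C major triad (C, E, G); G#3 is not a chord tone.
It is held over (the same pitch as the preceding G#3) and then sustained as the same pitch into the next harmony.
Sustained through a change of harmony — a pedal tone.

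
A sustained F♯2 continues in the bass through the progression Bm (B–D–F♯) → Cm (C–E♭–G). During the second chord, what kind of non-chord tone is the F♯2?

Pedal tone (pedal point).

The harmony at that moment is C minor triad (C, E♭, G); F♯2 is not a chord tone.
It is held over (the same pitch as the preceding F♯2) and then sustained as the same pitch into the next harmony.
Sustained through a change of harmony — a pedal tone.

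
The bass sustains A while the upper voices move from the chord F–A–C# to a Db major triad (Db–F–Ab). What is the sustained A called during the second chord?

The harmony at that moment is Db major triad (Db, F, Ab); A is not a chord tone.
It is held over (the same pitch as the preceding A) and then sustained as the same pitch into the next harmony.
Sustained through a change of harmony — a pedal tone.

Pedal tone (pedal point).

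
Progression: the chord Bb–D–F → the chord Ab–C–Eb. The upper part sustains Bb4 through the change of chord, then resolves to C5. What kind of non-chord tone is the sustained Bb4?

The harmony at that moment is Ab major triad (Ab, C, Eb); Bb4 is not a chord tone.
It is held over (the same pitch as the preceding Bb4) and left by step up to C5.
Held over from the previous chord and resolving up by step — a retardation.

Bb4 is a retardation.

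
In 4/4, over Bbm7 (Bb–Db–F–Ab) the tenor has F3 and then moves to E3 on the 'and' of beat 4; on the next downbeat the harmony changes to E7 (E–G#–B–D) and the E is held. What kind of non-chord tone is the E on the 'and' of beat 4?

Anticipation.

The harmony at that moment is Bb minor seventh chord (Bb, Db, F, Ab); E3 is not a chord tone.
It is approached by step down from F3 and then sustained as the same pitch into the next harmony.
Arriving early and becoming a chord tone when the harmony changes — an anticipation.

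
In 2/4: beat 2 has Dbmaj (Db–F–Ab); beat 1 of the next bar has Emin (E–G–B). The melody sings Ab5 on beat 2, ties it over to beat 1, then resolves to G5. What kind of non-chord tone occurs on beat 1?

Suspension.

The harmony at that moment is E minor triad (E, G, B); Ab5 is not a chord tone.
It is held over (the same pitch as the preceding Ab5) and left by step down to G5.
Held over from the previous chord and resolving down by step — a suspension.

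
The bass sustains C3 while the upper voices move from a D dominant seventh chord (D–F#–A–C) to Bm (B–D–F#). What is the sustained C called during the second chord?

The harmony at that moment is B minor triad (B, D, F#); C3 is not a chord tone.
It is held over (the same pitch as the preceding C3) and then sustained as the same pitch into the next harmony.
Sustained through a change of harmony — a pedal tone.

Pedal tone (pedal point).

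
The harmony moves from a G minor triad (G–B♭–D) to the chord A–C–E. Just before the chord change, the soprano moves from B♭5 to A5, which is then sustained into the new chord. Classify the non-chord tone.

A5 is an anticipation.

The harmony at that moment is G minor triad (G, B♭, D); A5 is not a chord tone.
It is approached by step down from B♭5 and then sustained as the same pitch into the next harmony.
Arriving early and becoming a chord tone when the harmony changes — an anticipation.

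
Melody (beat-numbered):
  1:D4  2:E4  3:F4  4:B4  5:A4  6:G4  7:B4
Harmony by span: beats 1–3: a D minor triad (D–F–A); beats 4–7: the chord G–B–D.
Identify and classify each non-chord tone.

The harmony at that moment is D minor triad (D, F, A); E4 is not a chord tone.
It is approached by step up from D4 and left by step up to F4.
Step in, step out in the same direction — a passing tone.
The harmony at that moment is G major triad (G, B, D); A4 is not a chord tone.
It is approached by step down from B4 and left by step down to G4.
Step in, step out in the same direction — a passing tone.

E4 (beat 2) — passing tone; A4 (beat 5) — passing tone.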